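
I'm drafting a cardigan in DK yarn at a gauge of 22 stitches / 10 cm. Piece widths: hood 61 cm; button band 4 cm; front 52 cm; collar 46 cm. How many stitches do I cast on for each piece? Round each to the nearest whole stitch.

hood 134; button band 9; front 114; collar 101.

Rate = 22/10 = 2.2 sts per cm.
hood: 61 × 2.2 = 134.20 → 134.
button band: 4 × 2.2 = 8.80 → 9.
front: 52 × 2.2 = 114.40 → 114.
collar: 46 × 2.2 = 101.20 → 101.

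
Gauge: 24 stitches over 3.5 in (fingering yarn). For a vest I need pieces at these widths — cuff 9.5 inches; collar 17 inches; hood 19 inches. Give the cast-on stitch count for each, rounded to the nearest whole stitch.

Rate = 24/3.5 = 6.857 sts per in.
cuff: 9.5 × 6.857 = 65.14 → 65.
collar: 17 × 6.857 = 116.57 → 117.
hood: 19 × 6.857 = 130.29 → 130.

cuff 65; collar 117; hood 130.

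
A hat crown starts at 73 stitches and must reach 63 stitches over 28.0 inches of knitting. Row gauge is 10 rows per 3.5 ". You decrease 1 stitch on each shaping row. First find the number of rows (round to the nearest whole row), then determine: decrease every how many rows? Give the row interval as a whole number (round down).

Rows = 28.0 × 2.857 = 80.0 → 80 rows.
Stitches to remove: 10 → 10 shaping rows (at 1 st each).
80 / 10 = 8.00 → every 8 rows.

Decrease every 8th row.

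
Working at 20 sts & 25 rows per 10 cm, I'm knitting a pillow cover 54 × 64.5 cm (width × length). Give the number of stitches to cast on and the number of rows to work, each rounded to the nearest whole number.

Stitch gauge = 20/10 = 2 sts/cm; 54 × 2 = 108.00 → 108 sts.
Row gauge = 25/10 = 2.5 rows/cm; 64.5 × 2.5 = 161.25 → 161 rows.

Cast on 108 stitches and work 161 rows.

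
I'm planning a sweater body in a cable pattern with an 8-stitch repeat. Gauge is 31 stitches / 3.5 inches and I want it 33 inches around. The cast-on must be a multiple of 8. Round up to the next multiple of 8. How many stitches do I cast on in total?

296 stitches.

31 / 3.5 = 8.857 sts per inch.
33 × 8.857 = 292.29 sts.
Next multiple of 8: 296.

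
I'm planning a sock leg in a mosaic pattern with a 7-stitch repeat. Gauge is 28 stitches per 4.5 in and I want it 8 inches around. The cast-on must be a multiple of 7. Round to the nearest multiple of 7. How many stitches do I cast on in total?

49 stitches.

28 / 4.5 = 6.222 sts per inch.
8 × 6.222 = 49.78 sts.
Nearest multiple of 7: 49.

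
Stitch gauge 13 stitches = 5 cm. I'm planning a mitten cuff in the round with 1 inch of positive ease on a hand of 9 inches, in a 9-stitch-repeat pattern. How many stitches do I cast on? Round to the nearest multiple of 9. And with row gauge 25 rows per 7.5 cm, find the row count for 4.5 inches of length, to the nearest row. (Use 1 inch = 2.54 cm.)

Finished = 9 + 1 = 10 inches.
10 inches × 2.54 = 25.40 cm.
13/5 = 2.6 sts per cm; 25.40 × 2.6 = 66.04 sts.
Nearest multiple of 9 → 63.
4.5 inches = 11.43 cm; × 3.333 = 38.10 → 38 rows.

Cast on 63 stitches; work 38 rows.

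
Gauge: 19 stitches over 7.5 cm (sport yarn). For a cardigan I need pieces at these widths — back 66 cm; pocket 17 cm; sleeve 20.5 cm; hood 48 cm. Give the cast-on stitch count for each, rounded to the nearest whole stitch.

Rate = 19/7.5 = 2.533 sts per cm.
back: 66 × 2.533 = 167.20 → 167.
pocket: 17 × 2.533 = 43.07 → 43.
sleeve: 20.5 × 2.533 = 51.93 → 52.
hood: 48 × 2.533 = 121.60 → 122.

back 167; pocket 43; sleeve 52; hood 122.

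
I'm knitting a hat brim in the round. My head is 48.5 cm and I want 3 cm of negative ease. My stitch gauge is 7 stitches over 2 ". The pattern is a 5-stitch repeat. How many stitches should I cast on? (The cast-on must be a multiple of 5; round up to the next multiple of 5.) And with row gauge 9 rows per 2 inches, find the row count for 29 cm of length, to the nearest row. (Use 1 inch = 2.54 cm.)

Finished = 48.5 − 3 = 45.5 cm.
45.5 cm × 1/2.54 = 17.91 inches.
7/2 = 3.5 sts per in; 17.91 × 3.5 = 62.70 sts.
Next multiple of 5 → 65.
29 cm = 11.42 inches; × 4.5 = 51.38 → 51 rows.

Cast on 65 stitches; work 51 rows.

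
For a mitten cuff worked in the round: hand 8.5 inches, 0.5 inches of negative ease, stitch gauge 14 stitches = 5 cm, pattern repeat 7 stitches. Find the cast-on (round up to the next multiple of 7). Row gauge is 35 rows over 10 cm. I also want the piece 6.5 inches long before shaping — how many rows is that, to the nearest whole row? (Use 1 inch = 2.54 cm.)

Finished = 8.5 − 0.5 = 8 inches.
8 inches × 2.54 = 20.32 cm.
14/5 = 2.8 sts per cm; 20.32 × 2.8 = 56.90 sts.
Next multiple of 7 → 63.
6.5 inches = 16.51 cm; × 3.5 = 57.78 → 58 rows.

Cast on 63 stitches; work 58 rows.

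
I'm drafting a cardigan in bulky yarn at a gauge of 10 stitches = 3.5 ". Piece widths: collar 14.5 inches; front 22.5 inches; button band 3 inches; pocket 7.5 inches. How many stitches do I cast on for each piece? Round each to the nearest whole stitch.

Rate = 10/3.5 = 2.857 sts per in.
collar: 14.5 × 2.857 = 41.43 → 41.
front: 22.5 × 2.857 = 64.29 → 64.
button band: 3 × 2.857 = 8.57 → 9.
pocket: 7.5 × 2.857 = 21.43 → 21.

collar 41; front 64; button band 9; pocket 21.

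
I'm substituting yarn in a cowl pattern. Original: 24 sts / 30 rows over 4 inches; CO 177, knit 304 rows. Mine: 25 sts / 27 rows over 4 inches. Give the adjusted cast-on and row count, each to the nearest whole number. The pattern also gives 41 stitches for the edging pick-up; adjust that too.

Stitches: 177 × 25/24 = 184.38 → 184.
Rows: 304 × 27/30 = 273.60 → 274.
edging pick-up: 41 × 25/24 = 42.71 → 43.

Cast on 184 stitches; work 274 rows; edging pick-up 43 stitches.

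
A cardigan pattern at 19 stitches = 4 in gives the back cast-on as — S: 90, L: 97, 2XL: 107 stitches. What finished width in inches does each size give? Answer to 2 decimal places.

19/4 = 4.75 sts per in.
S: 90 / 4.75 = 18.947 → 18.95 in.
L: 97 / 4.75 = 20.421 → 20.42 in.
2XL: 107 / 4.75 = 22.526 → 22.53 in.

S 18.95 inches; L 20.42 inches; 2XL 22.53 inches.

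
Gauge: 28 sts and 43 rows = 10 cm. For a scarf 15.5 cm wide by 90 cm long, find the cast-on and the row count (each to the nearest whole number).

Cast on 43 stitches and work 387 rows.

Stitch gauge = 28/10 = 2.8 sts/cm; 15.5 × 2.8 = 43.40 → 43 sts.
Row gauge = 43/10 = 4.3 rows/cm; 90 × 4.3 = 387.00 → 387 rows.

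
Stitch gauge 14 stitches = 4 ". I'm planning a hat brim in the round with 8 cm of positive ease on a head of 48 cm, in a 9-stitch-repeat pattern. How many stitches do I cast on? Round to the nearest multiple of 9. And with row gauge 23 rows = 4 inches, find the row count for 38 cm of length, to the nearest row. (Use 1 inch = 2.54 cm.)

Finished = 48 + 8 = 56 cm.
56 cm × 1/2.54 = 22.05 inches.
14/4 = 3.5 sts per in; 22.05 × 3.5 = 77.17 sts.
Nearest multiple of 9 → 81.
38 cm = 14.96 inches; × 5.75 = 86.02 → 86 rows.

Cast on 81 stitches; work 86 rows.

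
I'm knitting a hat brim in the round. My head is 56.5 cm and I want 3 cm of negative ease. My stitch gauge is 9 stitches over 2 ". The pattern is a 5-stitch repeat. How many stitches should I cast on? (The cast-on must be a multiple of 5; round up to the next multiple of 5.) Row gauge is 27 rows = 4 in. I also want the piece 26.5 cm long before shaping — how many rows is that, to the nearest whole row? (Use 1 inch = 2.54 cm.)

Cast on 95 stitches; work 70 rows.

Finished = 56.5 − 3 = 53.5 cm.
53.5 cm × 1/2.54 = 21.06 inches.
9/2 = 4.5 sts per in; 21.06 × 4.5 = 94.78 sts.
Next multiple of 5 → 95.
26.5 cm = 10.43 inches; × 6.75 = 70.42 → 70 rows.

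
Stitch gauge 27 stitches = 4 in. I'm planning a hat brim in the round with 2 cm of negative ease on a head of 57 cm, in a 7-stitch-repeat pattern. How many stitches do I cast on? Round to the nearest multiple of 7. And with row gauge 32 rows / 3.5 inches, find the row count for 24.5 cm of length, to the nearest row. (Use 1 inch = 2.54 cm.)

Cast on 147 stitches; work 88 rows.

Finished = 57 − 2 = 55 cm.
55 cm × 1/2.54 = 21.65 inches.
27/4 = 6.75 sts per in; 21.65 × 6.75 = 146.16 sts.
Nearest multiple of 7 → 147.
24.5 cm = 9.65 inches; × 9.143 = 88.19 → 88 rows.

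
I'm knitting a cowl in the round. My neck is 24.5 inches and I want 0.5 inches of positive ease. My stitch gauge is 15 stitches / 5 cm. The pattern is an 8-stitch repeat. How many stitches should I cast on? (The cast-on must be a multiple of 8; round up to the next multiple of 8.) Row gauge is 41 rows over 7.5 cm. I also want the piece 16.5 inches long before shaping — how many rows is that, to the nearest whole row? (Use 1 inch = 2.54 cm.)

Finished = 24.5 + 0.5 = 25 inches.
25 inches × 2.54 = 63.50 cm.
15/5 = 3 sts per cm; 63.50 × 3 = 190.50 sts.
Next multiple of 8 → 192.
16.5 inches = 41.91 cm; × 5.467 = 229.11 → 229 rows.

Cast on 192 stitches; work 229 rows.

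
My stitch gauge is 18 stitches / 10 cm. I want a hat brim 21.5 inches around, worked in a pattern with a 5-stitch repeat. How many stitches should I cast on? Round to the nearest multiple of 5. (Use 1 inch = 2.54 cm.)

21.5 in = 21.5 × 2.54 = 54.61 cm.
18 / 10 = 1.8 sts/cm.
54.61 × 1.8 = 98.30 sts.
→ 100.

Cast on 100 stitches.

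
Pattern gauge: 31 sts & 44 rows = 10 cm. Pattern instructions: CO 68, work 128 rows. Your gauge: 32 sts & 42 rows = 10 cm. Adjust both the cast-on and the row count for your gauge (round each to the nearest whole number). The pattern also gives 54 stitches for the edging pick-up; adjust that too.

Stitches: 68 × 32/31 = 70.19 → 70.
Rows: 128 × 42/44 = 122.18 → 122.
edging pick-up: 54 × 32/31 = 55.74 → 56.

Cast on 70 stitches; work 122 rows; edging pick-up 56 stitches.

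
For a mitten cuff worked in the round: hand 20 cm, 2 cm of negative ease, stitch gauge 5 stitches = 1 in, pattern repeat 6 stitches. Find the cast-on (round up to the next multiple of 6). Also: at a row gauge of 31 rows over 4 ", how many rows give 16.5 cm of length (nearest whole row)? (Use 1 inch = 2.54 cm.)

Cast on 36 stitches; work 50 rows.

Finished = 20 − 2 = 18 cm.
18 cm × 1/2.54 = 7.09 inches.
5/1 = 5 sts per in; 7.09 × 5 = 35.43 sts.
Next multiple of 6 → 36.
16.5 cm = 6.50 inches; × 7.75 = 50.34 → 50 rows.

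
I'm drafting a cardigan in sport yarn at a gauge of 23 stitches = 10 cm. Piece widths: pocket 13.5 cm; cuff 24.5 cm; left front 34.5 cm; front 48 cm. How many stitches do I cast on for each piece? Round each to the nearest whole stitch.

pocket 31; cuff 56; left front 79; front 110.

Rate = 23/10 = 2.3 sts per cm.
pocket: 13.5 × 2.3 = 31.05 → 31.
cuff: 24.5 × 2.3 = 56.35 → 56.
left front: 34.5 × 2.3 = 79.35 → 79.
front: 48 × 2.3 = 110.40 → 110.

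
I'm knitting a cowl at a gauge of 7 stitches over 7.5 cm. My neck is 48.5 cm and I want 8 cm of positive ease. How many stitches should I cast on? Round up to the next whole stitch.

CO 53 sts.

Finished = 48.5 + 8 = 56.5 cm.
7 / 7.5 = 0.933 sts per cm.
56.50 × 0.933 = 52.73 sts.
→ 53 sts.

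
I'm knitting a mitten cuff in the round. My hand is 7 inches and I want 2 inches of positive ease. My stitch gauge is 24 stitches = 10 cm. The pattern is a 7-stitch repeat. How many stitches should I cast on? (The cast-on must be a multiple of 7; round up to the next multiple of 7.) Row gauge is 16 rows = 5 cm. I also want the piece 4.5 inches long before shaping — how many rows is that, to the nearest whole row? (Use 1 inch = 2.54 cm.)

Finished = 7 + 2 = 9 inches.
9 inches × 2.54 = 22.86 cm.
24/10 = 2.4 sts per cm; 22.86 × 2.4 = 54.86 sts.
Next multiple of 7 → 56.
4.5 inches = 11.43 cm; × 3.2 = 36.58 → 37 rows.

Cast on 56 stitches; work 37 rows.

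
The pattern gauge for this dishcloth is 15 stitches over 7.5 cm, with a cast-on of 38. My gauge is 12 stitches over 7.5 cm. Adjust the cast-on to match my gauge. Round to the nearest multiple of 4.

Scale factor = 12 / 15 = 0.800.
38 × 12 / 15 = 30.40 sts.
→ 32 sts.

CO 32 sts.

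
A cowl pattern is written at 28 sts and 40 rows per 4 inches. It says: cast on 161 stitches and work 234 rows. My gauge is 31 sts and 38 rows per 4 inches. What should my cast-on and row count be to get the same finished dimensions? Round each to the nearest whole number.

Stitches: 161 × 31/28 = 178.25 → 178.
Rows: 234 × 38/40 = 222.30 → 222.

Cast on 178 stitches; work 222 rows.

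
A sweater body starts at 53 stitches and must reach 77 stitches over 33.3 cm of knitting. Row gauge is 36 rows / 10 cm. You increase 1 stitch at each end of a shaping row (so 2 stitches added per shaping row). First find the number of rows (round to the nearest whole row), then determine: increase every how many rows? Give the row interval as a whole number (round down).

Increase every 10th row.

Rows = 33.3 × 3.6 = 119.9 → 120 rows.
Stitches to add: 24 → 12 shaping rows (at 2 st each).
120 / 12 = 10.00 → every 10 rows.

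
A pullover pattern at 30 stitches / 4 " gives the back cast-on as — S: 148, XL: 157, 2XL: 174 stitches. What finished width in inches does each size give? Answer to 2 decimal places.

30/4 = 7.5 sts per in.
S: 148 / 7.5 = 19.733 → 19.73 in.
XL: 157 / 7.5 = 20.933 → 20.93 in.
2XL: 174 / 7.5 = 23.200 → 23.20 in.

S 19.73 inches; XL 20.93 inches; 2XL 23.20 inches.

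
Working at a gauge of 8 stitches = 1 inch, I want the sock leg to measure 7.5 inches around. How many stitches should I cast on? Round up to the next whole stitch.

8 stitches / 1 in = 8 stitches per inch.
7.5 × 8 = 60.00 stitches.

CO 60 sts.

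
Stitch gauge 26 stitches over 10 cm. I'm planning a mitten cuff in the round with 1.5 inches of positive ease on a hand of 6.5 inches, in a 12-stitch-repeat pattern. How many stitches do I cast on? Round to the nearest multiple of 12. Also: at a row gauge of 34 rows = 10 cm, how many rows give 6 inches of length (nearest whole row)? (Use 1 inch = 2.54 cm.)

Finished = 6.5 + 1.5 = 8 inches.
8 inches × 2.54 = 20.32 cm.
26/10 = 2.6 sts per cm; 20.32 × 2.6 = 52.83 sts.
Nearest multiple of 12 → 48.
6 inches = 15.24 cm; × 3.4 = 51.82 → 52 rows.

Cast on 48 stitches; work 52 rows.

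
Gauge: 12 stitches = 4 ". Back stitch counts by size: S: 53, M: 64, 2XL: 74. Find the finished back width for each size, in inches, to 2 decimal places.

S 17.67 inches; M 21.33 inches; 2XL 24.67 inches.

12/4 = 3 sts per in.
S: 53 / 3 = 17.667 → 17.67 in.
M: 64 / 3 = 21.333 → 21.33 in.
2XL: 74 / 3 = 24.667 → 24.67 in.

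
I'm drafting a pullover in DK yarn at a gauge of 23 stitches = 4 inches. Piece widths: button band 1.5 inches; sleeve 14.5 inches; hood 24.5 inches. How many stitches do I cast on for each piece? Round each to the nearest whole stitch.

Rate = 23/4 = 5.75 sts per in.
button band: 1.5 × 5.75 = 8.62 → 9.
sleeve: 14.5 × 5.75 = 83.38 → 83.
hood: 24.5 × 5.75 = 140.88 → 141.

button band 9; sleeve 83; hood 141.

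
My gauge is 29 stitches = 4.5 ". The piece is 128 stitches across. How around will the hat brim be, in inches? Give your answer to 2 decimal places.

29 stitches / 4.5 inch = 6.444 stitches per inch.
128 / 6.444 = 19.862 inches.

19.86 inches.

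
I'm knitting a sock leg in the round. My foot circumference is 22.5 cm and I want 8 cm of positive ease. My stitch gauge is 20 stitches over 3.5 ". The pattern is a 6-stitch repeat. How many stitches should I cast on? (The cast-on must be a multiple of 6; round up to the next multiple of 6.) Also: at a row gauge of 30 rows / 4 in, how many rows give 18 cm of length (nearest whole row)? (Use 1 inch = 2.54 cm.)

Cast on 72 stitches; work 53 rows.

Finished = 22.5 + 8 = 30.5 cm.
30.5 cm × 1/2.54 = 12.01 inches.
20/3.5 = 5.714 sts per in; 12.01 × 5.714 = 68.62 sts.
Next multiple of 6 → 72.
18 cm = 7.09 inches; × 7.5 = 53.15 → 53 rows.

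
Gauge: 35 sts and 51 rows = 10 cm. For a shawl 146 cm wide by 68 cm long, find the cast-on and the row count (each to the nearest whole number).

Stitch gauge = 35/10 = 3.5 sts/cm; 146 × 3.5 = 511.00 → 511 sts.
Row gauge = 51/10 = 5.1 rows/cm; 68 × 5.1 = 346.80 → 347 rows.

Cast on 511 stitches and work 347 rows.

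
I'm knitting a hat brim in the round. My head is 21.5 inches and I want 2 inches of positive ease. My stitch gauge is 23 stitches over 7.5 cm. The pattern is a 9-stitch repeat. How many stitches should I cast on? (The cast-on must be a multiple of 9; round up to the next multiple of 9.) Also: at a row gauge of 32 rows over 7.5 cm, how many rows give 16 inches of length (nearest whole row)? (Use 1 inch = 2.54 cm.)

Cast on 189 stitches; work 173 rows.

Finished = 21.5 + 2 = 23.5 inches.
23.5 inches × 2.54 = 59.69 cm.
23/7.5 = 3.067 sts per cm; 59.69 × 3.067 = 183.05 sts.
Next multiple of 9 → 189.
16 inches = 40.64 cm; × 4.267 = 173.40 → 173 rows.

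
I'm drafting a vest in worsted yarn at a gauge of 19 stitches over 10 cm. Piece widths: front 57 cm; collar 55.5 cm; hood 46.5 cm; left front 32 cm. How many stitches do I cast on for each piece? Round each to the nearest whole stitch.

Rate = 19/10 = 1.9 sts per cm.
front: 57 × 1.9 = 108.30 → 108.
collar: 55.5 × 1.9 = 105.45 → 105.
hood: 46.5 × 1.9 = 88.35 → 88.
left front: 32 × 1.9 = 60.80 → 61.

front 108; collar 105; hood 88; left front 61.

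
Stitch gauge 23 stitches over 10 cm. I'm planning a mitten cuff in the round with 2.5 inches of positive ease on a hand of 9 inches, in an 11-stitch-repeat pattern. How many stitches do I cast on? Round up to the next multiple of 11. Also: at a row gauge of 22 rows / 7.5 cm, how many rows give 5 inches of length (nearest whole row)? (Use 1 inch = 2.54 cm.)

Cast on 77 stitches; work 37 rows.

Finished = 9 + 2.5 = 11.5 inches.
11.5 inches × 2.54 = 29.21 cm.
23/10 = 2.3 sts per cm; 29.21 × 2.3 = 67.18 sts.
Next multiple of 11 → 77.
5 inches = 12.70 cm; × 2.933 = 37.25 → 37 rows.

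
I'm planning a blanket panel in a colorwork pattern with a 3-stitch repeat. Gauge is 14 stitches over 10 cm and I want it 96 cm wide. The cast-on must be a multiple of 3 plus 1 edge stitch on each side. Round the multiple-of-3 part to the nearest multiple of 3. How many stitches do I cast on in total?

14 / 10 = 1.4 sts per cm.
96 × 1.4 = 134.40 sts.
Less 2 edge sts → 132.40 for the repeat.
Nearest multiple of 3: 132.
Add back 2 edge sts → 134.

CO 134 sts.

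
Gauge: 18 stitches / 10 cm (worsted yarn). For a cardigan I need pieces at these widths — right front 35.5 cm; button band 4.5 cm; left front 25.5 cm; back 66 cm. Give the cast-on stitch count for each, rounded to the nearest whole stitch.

right front 64; button band 8; left front 46; back 119.

Rate = 18/10 = 1.8 sts per cm.
right front: 35.5 × 1.8 = 63.90 → 64.
button band: 4.5 × 1.8 = 8.10 → 8.
left front: 25.5 × 1.8 = 45.90 → 46.
back: 66 × 1.8 = 118.80 → 119.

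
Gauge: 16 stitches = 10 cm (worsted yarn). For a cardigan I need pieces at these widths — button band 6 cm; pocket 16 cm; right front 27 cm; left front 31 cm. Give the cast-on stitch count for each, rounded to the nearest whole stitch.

button band 10; pocket 26; right front 43; left front 50.

Rate = 16/10 = 1.6 sts per cm.
button band: 6 × 1.6 = 9.60 → 10.
pocket: 16 × 1.6 = 25.60 → 26.
right front: 27 × 1.6 = 43.20 → 43.
left front: 31 × 1.6 = 49.60 → 50.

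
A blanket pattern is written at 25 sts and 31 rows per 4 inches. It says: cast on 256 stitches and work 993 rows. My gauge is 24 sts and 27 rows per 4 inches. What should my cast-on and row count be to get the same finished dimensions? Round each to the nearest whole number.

Cast on 246 stitches; work 865 rows.

Stitches: 256 × 24/25 = 245.76 → 246.
Rows: 993 × 27/31 = 864.87 → 865.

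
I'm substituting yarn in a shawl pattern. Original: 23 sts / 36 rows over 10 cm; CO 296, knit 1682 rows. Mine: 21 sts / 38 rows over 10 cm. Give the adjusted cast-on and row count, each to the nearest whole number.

Stitches: 296 × 21/23 = 270.26 → 270.
Rows: 1682 × 38/36 = 1775.44 → 1775.

Cast on 270 stitches; work 1775 rows.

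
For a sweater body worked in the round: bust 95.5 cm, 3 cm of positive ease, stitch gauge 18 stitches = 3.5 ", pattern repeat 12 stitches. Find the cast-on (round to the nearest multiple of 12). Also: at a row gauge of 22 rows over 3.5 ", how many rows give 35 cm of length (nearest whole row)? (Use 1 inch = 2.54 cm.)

Finished = 95.5 + 3 = 98.5 cm.
98.5 cm × 1/2.54 = 38.78 inches.
18/3.5 = 5.143 sts per in; 38.78 × 5.143 = 199.44 sts.
Nearest multiple of 12 → 204.
35 cm = 13.78 inches; × 6.286 = 86.61 → 87 rows.

Cast on 204 stitches; work 87 rows.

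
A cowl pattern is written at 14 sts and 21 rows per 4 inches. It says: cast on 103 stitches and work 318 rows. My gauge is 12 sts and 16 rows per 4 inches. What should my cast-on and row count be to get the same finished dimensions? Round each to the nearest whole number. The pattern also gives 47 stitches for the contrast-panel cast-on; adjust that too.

Stitches: 103 × 12/14 = 88.29 → 88.
Rows: 318 × 16/21 = 242.29 → 242.
contrast-panel cast-on: 47 × 12/14 = 40.29 → 40.

Cast on 88 stitches; work 242 rows; contrast-panel cast-on 40 stitches.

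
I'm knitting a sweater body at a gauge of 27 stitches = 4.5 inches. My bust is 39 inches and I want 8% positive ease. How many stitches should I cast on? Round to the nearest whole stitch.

Cast on 253 stitches.

Finished = 39 × 1.08 = 42.12 in.
27 / 4.5 = 6 sts per inch.
42.12 × 6 = 252.72 sts.
→ 253 sts.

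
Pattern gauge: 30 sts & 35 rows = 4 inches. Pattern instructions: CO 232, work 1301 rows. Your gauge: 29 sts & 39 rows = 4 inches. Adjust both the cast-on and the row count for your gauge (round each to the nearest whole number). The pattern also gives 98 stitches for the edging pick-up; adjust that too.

Stitches: 232 × 29/30 = 224.27 → 224.
Rows: 1301 × 39/35 = 1449.69 → 1450.
edging pick-up: 98 × 29/30 = 94.73 → 95.

Cast on 224 stitches; work 1450 rows; edging pick-up 95 stitches.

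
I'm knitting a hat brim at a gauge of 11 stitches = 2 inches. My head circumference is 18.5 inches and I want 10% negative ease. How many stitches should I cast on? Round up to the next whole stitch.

Cast on 92 stitches.

Finished = 18.5 × 0.90 = 16.65 in.
11 / 2 = 5.5 sts per inch.
16.65 × 5.5 = 91.58 sts.
→ 92 sts.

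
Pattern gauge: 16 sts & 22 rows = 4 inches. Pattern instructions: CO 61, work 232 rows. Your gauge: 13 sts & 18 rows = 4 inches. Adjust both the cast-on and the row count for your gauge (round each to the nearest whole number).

Cast on 50 stitches; work 190 rows.

Stitches: 61 × 13/16 = 49.56 → 50.
Rows: 232 × 18/22 = 189.82 → 190.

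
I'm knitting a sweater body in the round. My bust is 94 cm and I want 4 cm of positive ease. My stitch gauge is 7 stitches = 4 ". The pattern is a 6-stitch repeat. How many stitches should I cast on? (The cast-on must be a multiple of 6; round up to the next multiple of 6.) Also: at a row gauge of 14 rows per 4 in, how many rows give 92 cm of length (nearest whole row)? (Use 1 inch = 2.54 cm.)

Finished = 94 + 4 = 98 cm.
98 cm × 1/2.54 = 38.58 inches.
7/4 = 1.75 sts per in; 38.58 × 1.75 = 67.52 sts.
Next multiple of 6 → 72.
92 cm = 36.22 inches; × 3.5 = 126.77 → 127 rows.

Cast on 72 stitches; work 127 rows.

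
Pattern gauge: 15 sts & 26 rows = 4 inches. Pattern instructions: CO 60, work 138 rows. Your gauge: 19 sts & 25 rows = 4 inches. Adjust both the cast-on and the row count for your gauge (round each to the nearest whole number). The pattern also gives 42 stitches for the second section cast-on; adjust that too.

Cast on 76 stitches; work 133 rows; second section cast-on 53 stitches.

Stitches: 60 × 19/15 = 76.00 → 76.
Rows: 138 × 25/26 = 132.69 → 133.
second section cast-on: 42 × 19/15 = 53.20 → 53.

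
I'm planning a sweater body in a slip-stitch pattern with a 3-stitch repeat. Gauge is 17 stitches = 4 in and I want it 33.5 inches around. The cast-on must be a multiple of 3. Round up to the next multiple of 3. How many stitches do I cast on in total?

17 / 4 = 4.25 sts per inch.
33.5 × 4.25 = 142.38 sts.
Next multiple of 3: 144.

Cast on 144 stitches.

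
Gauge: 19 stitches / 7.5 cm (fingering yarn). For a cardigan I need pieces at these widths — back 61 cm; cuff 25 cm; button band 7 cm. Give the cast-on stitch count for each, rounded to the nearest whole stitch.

back 155; cuff 63; button band 18.

Rate = 19/7.5 = 2.533 sts per cm.
back: 61 × 2.533 = 154.53 → 155.
cuff: 25 × 2.533 = 63.33 → 63.
button band: 7 × 2.533 = 17.73 → 18.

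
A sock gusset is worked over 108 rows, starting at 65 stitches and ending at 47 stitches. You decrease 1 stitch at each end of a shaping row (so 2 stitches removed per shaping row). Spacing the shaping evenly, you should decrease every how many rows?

Decrease every 12th row.

Stitches to remove: |47 − 65| = 18.
Shaping rows needed: 18 / 2 = 9.
108 rows / 9 = every 12 rows.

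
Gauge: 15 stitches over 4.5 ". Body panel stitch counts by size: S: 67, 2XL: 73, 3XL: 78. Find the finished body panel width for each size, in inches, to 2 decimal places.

15/4.5 = 3.333 sts per in.
S: 67 / 3.333 = 20.100 → 20.10 in.
2XL: 73 / 3.333 = 21.900 → 21.90 in.
3XL: 78 / 3.333 = 23.400 → 23.40 in.

S 20.10 inches; 2XL 21.90 inches; 3XL 23.40 inches.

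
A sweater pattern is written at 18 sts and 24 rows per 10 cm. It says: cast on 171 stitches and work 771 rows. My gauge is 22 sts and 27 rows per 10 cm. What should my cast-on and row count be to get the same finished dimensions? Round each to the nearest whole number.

Stitches: 171 × 22/18 = 209.00 → 209.
Rows: 771 × 27/24 = 867.38 → 867.

Cast on 209 stitches; work 867 rows.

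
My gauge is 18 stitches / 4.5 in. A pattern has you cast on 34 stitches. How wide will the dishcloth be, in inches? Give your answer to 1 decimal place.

18 stitches / 4.5 inch = 4 stitches per inch.
34 / 4 = 8.50 inches.

8.5 inches.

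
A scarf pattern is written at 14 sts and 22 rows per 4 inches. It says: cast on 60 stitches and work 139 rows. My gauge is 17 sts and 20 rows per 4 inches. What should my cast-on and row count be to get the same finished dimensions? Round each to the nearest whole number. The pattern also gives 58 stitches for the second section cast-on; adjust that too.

Stitches: 60 × 17/14 = 72.86 → 73.
Rows: 139 × 20/22 = 126.36 → 126.
second section cast-on: 58 × 17/14 = 70.43 → 70.

Cast on 73 stitches; work 126 rows; second section cast-on 70 stitches.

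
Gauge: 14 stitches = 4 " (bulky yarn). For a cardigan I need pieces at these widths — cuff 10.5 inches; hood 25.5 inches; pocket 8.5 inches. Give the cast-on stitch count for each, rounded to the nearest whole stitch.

Rate = 14/4 = 3.5 sts per in.
cuff: 10.5 × 3.5 = 36.75 → 37.
hood: 25.5 × 3.5 = 89.25 → 89.
pocket: 8.5 × 3.5 = 29.75 → 30.

cuff 37; hood 89; pocket 30.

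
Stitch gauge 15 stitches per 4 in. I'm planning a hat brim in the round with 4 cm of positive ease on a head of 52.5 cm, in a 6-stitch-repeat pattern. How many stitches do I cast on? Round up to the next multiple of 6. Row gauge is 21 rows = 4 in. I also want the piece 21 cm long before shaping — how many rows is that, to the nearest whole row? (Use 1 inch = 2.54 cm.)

Finished = 52.5 + 4 = 56.5 cm.
56.5 cm × 1/2.54 = 22.24 inches.
15/4 = 3.75 sts per in; 22.24 × 3.75 = 83.42 sts.
Next multiple of 6 → 84.
21 cm = 8.27 inches; × 5.25 = 43.41 → 43 rows.

Cast on 84 stitches; work 43 rows.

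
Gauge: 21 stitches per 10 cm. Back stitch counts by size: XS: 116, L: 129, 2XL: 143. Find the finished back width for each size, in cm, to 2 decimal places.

21/10 = 2.1 sts per cm.
XS: 116 / 2.1 = 55.238 → 55.24 cm.
L: 129 / 2.1 = 61.429 → 61.43 cm.
2XL: 143 / 2.1 = 68.095 → 68.10 cm.

XS 55.24 cm; L 61.43 cm; 2XL 68.10 cm.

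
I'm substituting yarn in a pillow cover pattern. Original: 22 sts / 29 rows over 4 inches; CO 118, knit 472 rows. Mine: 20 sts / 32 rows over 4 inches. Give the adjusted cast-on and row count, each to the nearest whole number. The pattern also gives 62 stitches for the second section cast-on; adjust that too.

Stitches: 118 × 20/22 = 107.27 → 107.
Rows: 472 × 32/29 = 520.83 → 521.
second section cast-on: 62 × 20/22 = 56.36 → 56.

Cast on 107 stitches; work 521 rows; second section cast-on 56 stitches.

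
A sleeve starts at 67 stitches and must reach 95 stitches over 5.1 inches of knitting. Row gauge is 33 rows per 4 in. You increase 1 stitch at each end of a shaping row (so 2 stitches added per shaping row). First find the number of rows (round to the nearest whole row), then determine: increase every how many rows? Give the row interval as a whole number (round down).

Increase every 3rd row.

Rows = 5.1 × 8.25 = 42.1 → 42 rows.
Stitches to add: 28 → 14 shaping rows (at 2 st each).
42 / 14 = 3.00 → every 3 rows.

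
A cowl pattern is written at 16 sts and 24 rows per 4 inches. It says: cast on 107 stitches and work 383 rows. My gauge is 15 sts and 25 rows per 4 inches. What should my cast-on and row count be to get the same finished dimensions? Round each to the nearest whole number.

Cast on 100 stitches; work 399 rows.

Stitches: 107 × 15/16 = 100.31 → 100.
Rows: 383 × 25/24 = 398.96 → 399.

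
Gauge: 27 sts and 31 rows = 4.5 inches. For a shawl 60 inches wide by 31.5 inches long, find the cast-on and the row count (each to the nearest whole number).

Cast on 360 stitches and work 217 rows.

Stitch gauge = 27/4.5 = 6 sts/in; 60 × 6 = 360.00 → 360 sts.
Row gauge = 31/4.5 = 6.889 rows/in; 31.5 × 6.889 = 217.00 → 217 rows.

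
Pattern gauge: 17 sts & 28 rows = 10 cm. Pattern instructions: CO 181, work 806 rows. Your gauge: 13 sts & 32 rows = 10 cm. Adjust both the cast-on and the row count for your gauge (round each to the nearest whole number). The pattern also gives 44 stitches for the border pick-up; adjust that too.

Stitches: 181 × 13/17 = 138.41 → 138.
Rows: 806 × 32/28 = 921.14 → 921.
border pick-up: 44 × 13/17 = 33.65 → 34.

Cast on 138 stitches; work 921 rows; border pick-up 34 stitches.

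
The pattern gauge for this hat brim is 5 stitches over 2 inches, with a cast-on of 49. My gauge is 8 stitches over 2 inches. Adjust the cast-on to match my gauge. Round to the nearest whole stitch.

Cast on 78 stitches.

Scale factor = 8 / 5 = 1.600.
49 × 8 / 5 = 78.40 sts.
→ 78 sts.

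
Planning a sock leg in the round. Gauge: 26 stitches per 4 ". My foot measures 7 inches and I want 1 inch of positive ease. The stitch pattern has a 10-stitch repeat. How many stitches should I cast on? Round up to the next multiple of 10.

CO 60 sts.

Finished = 7 + 1 = 8 inches.
26 / 4 = 6.5 sts/in.
8 × 6.5 = 52.00 sts.
Next multiple of 10: 60.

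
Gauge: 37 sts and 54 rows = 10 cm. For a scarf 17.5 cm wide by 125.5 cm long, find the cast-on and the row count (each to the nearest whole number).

Stitch gauge = 37/10 = 3.7 sts/cm; 17.5 × 3.7 = 64.75 → 65 sts.
Row gauge = 54/10 = 5.4 rows/cm; 125.5 × 5.4 = 677.70 → 678 rows.

Cast on 65 stitches and work 678 rows.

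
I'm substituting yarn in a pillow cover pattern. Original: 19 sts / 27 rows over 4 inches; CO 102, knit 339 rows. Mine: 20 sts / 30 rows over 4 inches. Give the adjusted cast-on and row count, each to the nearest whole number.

Stitches: 102 × 20/19 = 107.37 → 107.
Rows: 339 × 30/27 = 376.67 → 377.

Cast on 107 stitches; work 377 rows.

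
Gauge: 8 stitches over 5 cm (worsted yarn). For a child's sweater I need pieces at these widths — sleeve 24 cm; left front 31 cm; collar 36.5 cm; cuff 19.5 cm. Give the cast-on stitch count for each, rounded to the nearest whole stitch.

sleeve 38; left front 50; collar 58; cuff 31.

Rate = 8/5 = 1.6 sts per cm.
sleeve: 24 × 1.6 = 38.40 → 38.
left front: 31 × 1.6 = 49.60 → 50.
collar: 36.5 × 1.6 = 58.40 → 58.
cuff: 19.5 × 1.6 = 31.20 → 31.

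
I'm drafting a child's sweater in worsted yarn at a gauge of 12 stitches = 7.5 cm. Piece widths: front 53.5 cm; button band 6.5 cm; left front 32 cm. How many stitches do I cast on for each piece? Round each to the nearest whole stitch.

Rate = 12/7.5 = 1.6 sts per cm.
front: 53.5 × 1.6 = 85.60 → 86.
button band: 6.5 × 1.6 = 10.40 → 10.
left front: 32 × 1.6 = 51.20 → 51.

front 86; button band 10; left front 51.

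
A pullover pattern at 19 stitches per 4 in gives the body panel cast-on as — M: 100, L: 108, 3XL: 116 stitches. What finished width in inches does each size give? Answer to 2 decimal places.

M 21.05 inches; L 22.74 inches; 3XL 24.42 inches.

19/4 = 4.75 sts per in.
M: 100 / 4.75 = 21.053 → 21.05 in.
L: 108 / 4.75 = 22.737 → 22.74 in.
3XL: 116 / 4.75 = 24.421 → 24.42 in.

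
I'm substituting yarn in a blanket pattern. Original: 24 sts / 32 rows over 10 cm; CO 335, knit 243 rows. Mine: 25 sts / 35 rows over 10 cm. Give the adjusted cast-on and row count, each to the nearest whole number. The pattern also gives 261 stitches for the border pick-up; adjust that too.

Stitches: 335 × 25/24 = 348.96 → 349.
Rows: 243 × 35/32 = 265.78 → 266.
border pick-up: 261 × 25/24 = 271.88 → 272.

Cast on 349 stitches; work 266 rows; border pick-up 272 stitches.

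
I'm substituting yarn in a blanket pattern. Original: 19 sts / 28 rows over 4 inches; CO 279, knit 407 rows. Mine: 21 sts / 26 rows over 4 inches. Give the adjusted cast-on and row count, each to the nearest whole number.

Cast on 308 stitches; work 378 rows.

Stitches: 279 × 21/19 = 308.37 → 308.
Rows: 407 × 26/28 = 377.93 → 378.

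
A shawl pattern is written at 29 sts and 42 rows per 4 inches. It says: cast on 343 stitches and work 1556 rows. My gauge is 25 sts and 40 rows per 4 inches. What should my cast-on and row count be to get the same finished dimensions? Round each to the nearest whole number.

Cast on 296 stitches; work 1482 rows.

Stitches: 343 × 25/29 = 295.69 → 296.
Rows: 1556 × 40/42 = 1481.90 → 1482.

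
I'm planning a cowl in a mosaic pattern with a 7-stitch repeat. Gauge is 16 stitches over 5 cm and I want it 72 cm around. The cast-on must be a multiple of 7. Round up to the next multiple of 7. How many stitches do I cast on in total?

16 / 5 = 3.2 sts per cm.
72 × 3.2 = 230.40 sts.
Next multiple of 7: 231.

Cast on 231 stitches.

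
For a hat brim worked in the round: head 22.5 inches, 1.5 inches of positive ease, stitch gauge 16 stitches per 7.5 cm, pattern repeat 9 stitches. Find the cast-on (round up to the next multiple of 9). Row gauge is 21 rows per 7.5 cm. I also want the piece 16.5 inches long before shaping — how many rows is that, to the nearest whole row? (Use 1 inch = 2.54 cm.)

Cast on 135 stitches; work 117 rows.

Finished = 22.5 + 1.5 = 24 inches.
24 inches × 2.54 = 60.96 cm.
16/7.5 = 2.133 sts per cm; 60.96 × 2.133 = 130.05 sts.
Next multiple of 9 → 135.
16.5 inches = 41.91 cm; × 2.8 = 117.35 → 117 rows.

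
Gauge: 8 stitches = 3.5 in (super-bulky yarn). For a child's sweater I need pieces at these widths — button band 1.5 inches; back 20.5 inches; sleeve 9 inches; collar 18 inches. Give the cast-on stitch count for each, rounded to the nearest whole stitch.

button band 3; back 47; sleeve 21; collar 41.

Rate = 8/3.5 = 2.286 sts per in.
button band: 1.5 × 2.286 = 3.43 → 3.
back: 20.5 × 2.286 = 46.86 → 47.
sleeve: 9 × 2.286 = 20.57 → 21.
collar: 18 × 2.286 = 41.14 → 41.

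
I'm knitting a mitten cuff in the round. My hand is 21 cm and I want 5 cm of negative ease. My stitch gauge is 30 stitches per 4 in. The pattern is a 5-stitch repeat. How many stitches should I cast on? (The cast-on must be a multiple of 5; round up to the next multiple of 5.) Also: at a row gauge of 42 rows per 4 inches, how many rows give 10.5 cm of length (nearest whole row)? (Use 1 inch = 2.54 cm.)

Cast on 50 stitches; work 43 rows.

Finished = 21 − 5 = 16 cm.
16 cm × 1/2.54 = 6.30 inches.
30/4 = 7.5 sts per in; 6.30 × 7.5 = 47.24 sts.
Next multiple of 5 → 50.
10.5 cm = 4.13 inches; × 10.5 = 43.41 → 43 rows.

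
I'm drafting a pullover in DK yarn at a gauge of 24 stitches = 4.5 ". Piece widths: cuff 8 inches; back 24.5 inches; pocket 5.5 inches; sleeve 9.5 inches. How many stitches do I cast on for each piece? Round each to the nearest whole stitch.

Rate = 24/4.5 = 5.333 sts per in.
cuff: 8 × 5.333 = 42.67 → 43.
back: 24.5 × 5.333 = 130.67 → 131.
pocket: 5.5 × 5.333 = 29.33 → 29.
sleeve: 9.5 × 5.333 = 50.67 → 51.

cuff 43; back 131; pocket 29; sleeve 51.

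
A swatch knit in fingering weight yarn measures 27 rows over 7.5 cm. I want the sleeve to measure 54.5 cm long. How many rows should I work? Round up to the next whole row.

27 rows / 7.5 cm = 3.6 rows per cm.
54.5 × 3.6 = 196.20 rows.
Round up → 197.

Work 197 rows.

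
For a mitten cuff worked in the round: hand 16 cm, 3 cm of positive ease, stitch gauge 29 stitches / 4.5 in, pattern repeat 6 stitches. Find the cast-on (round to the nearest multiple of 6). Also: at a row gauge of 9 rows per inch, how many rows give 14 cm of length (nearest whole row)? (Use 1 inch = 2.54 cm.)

Finished = 16 + 3 = 19 cm.
19 cm × 1/2.54 = 7.48 inches.
29/4.5 = 6.444 sts per in; 7.48 × 6.444 = 48.21 sts.
Nearest multiple of 6 → 48.
14 cm = 5.51 inches; × 9 = 49.61 → 50 rows.

Cast on 48 stitches; work 50 rows.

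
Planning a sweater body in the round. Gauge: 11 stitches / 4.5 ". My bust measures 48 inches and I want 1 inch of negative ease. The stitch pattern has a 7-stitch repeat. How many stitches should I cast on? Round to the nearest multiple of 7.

Finished = 48 − 1 = 47 inches.
11 / 4.5 = 2.444 sts/in.
47 × 2.444 = 114.89 sts.
Nearest multiple of 7: 112.

Cast on 112 stitches.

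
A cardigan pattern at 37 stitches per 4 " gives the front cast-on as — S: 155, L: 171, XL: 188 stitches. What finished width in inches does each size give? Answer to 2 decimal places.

37/4 = 9.25 sts per in.
S: 155 / 9.25 = 16.757 → 16.76 in.
L: 171 / 9.25 = 18.486 → 18.49 in.
XL: 188 / 9.25 = 20.324 → 20.32 in.

S 16.76 inches; L 18.49 inches; XL 20.32 inches.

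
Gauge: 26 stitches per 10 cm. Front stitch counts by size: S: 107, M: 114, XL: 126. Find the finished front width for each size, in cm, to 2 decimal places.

26/10 = 2.6 sts per cm.
S: 107 / 2.6 = 41.154 → 41.15 cm.
M: 114 / 2.6 = 43.846 → 43.85 cm.
XL: 126 / 2.6 = 48.462 → 48.46 cm.

S 41.15 cm; M 43.85 cm; XL 48.46 cm.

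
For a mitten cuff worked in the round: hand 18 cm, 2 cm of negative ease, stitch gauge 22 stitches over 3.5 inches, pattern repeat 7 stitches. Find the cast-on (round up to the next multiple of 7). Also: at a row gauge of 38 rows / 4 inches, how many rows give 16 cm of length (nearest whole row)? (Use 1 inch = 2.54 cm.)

Finished = 18 − 2 = 16 cm.
16 cm × 1/2.54 = 6.30 inches.
22/3.5 = 6.286 sts per in; 6.30 × 6.286 = 39.60 sts.
Next multiple of 7 → 42.
16 cm = 6.30 inches; × 9.5 = 59.84 → 60 rows.

Cast on 42 stitches; work 60 rows.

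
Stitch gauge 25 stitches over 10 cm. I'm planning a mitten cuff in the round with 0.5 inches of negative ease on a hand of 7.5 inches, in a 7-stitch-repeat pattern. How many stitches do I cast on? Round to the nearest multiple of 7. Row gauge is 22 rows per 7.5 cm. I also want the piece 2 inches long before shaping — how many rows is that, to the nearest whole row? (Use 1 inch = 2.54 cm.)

Finished = 7.5 − 0.5 = 7 inches.
7 inches × 2.54 = 17.78 cm.
25/10 = 2.5 sts per cm; 17.78 × 2.5 = 44.45 sts.
Nearest multiple of 7 → 42.
2 inches = 5.08 cm; × 2.933 = 14.90 → 15 rows.

Cast on 42 stitches; work 15 rows.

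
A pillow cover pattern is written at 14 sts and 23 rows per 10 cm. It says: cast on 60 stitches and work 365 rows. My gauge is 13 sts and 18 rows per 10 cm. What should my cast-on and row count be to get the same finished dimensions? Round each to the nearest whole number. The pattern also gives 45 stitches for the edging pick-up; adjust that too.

Cast on 56 stitches; work 286 rows; edging pick-up 42 stitches.

Stitches: 60 × 13/14 = 55.71 → 56.
Rows: 365 × 18/23 = 285.65 → 286.
edging pick-up: 45 × 13/14 = 41.79 → 42.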